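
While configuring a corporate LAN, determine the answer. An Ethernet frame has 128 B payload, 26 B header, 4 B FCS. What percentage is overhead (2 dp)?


Given: payload = 128 B, header = 26 B, trailer = 4 B
Overhead bytes = header + trailer = 26 + 4 = 30
Total frame = payload + overhead = 128 + 30 = 158
Overhead % = 30 / 158 * 100 = 18.9873% -> 18.99% (2 dp)

18.99


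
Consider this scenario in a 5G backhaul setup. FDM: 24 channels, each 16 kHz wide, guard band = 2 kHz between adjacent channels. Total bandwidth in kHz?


Given: 24 channels, 16 kHz each, guard = 2 kHz
Channel bandwidth = 24 * 16 = 384 kHz
Guard bands = 23 gaps * 2 kHz = 46 kHz
Total = 384 + 46 = 430 kHz

430


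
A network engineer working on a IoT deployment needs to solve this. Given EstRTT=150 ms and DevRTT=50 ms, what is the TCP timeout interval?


Given: EstRTT = 150 ms, DevRTT = 50 ms
Timeout = EstRTT + 4 * DevRTT
4 * DevRTT = 4 * 50 = 200
Timeout = 150 + 200 = 350 ms

350


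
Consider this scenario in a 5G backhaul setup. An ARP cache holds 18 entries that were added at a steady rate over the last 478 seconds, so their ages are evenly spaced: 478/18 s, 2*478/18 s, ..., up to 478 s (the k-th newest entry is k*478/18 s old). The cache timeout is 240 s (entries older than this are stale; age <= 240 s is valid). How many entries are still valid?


Ages are k * 478/18 s for k = 1..18 (spacing = 26.5556 s).
Entry k is valid iff k * 478/18 <= 240 iff k <= 18 * 240 / 478 = 9.0377
n_valid = floor(9.0377) = 9
(n_stale = 18 - 9 = 9)

9


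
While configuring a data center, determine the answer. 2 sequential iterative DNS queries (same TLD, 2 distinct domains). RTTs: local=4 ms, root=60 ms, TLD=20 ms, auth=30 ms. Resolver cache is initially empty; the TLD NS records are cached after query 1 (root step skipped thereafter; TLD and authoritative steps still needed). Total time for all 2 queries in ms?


Lookup 1 (cold cache): local + root + TLD + auth = 4 + 60 + 20 + 30 = 114 ms
Lookups 2..2 (TLD NS cached -> skip root; new domain -> still ask TLD and auth): local + TLD + auth = 4 + 20 + 30 = 54 ms each
Remaining 1 lookups: 1 * 54 = 54 ms
Total = 114 + 54 = 168 ms

168


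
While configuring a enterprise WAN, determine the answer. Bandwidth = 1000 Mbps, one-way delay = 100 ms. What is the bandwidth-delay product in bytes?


Given: bandwidth = 1000 Mbps, delay = 100 ms
BDP in bits = 1000 * 10^6 * 100 / 1000
BDP in bits = 100000000
BDP in bytes = 100000000 / 8 = 12500000

12500000


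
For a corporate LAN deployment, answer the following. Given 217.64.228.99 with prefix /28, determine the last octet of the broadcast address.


Given: IP = 217.64.228.99, prefix = /28
Host bits = 32 - 28 = 4
Network last octet = 99 AND mask = 96
Host part size = 2^4 - 1 = 15
Broadcast last octet = 96 OR 15 = 111

111


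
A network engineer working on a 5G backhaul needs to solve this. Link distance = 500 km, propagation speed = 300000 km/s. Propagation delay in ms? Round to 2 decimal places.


Given: distance = 500 km, speed = 300000 km/s
Delay = distance / speed = 500 / 300000 seconds
Delay in ms = 500 * 1000 / 300000
Delay = 1.6667 ms
Rounded to 2 dp = 1.67 ms

1.67


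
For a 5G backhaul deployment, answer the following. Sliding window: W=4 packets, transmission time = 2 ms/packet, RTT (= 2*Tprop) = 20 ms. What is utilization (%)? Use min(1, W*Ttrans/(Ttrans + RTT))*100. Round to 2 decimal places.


Given: W = 4, Ttrans = 2 ms, RTT = 20 ms (= 2 * Tprop, Tprop = 10 ms)
Cycle time = Ttrans + RTT = 2 + 20 = 22 ms (first packet sent until its ACK returns)
W * Ttrans = 4 * 2 = 8 ms of sending per cycle
W * Ttrans / (Ttrans + RTT) = 8 / 22 = 0.363636
U = min(1, 0.363636) = 0.363636
U% = 36.36%

36.36


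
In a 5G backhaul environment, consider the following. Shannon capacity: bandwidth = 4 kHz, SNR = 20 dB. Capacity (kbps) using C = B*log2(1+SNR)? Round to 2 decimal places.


Given: B = 4 kHz, SNR = 20 dB
SNR linear = 10^(20/10) = 100
1 + SNR = 101
log2(101) = 6.6582114828
C = 4 * 1000 * 6.6582114828 = 26632.8459 bps
C = 26.632846 kbps -> 26.63 kbps (2 dp)

26.63


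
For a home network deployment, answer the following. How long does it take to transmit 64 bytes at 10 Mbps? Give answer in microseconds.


Given: packet = 64 bytes, bandwidth = 10 Mbps
Packet in bits = 64 * 8 = 512 bits
Bandwidth = 10 * 10^6 = 10000000 bps
Time = 512 / 10000000 seconds
Time in us = 512 * 10^6 / 10000000 = 51.2

51.2


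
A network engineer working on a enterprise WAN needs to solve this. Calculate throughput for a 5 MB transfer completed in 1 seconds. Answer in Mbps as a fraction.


Given: file = 5 MB, time = 1 s
File in Mb = 5 * 8 = 40 Mb
Throughput = 40 / 1 Mbps
Throughput = 40 Mbps

40


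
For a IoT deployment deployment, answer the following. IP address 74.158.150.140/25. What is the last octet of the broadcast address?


Given: IP = 74.158.150.140, prefix = /25
Host bits = 32 - 25 = 7
Network last octet = 140 AND mask = 128
Host part size = 2^7 - 1 = 127
Broadcast last octet = 128 OR 127 = 255

255


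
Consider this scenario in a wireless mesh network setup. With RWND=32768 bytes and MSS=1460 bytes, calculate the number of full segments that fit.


Given: RWND = 32768 bytes, MSS = 1460 bytes
Full segments = floor(RWND / MSS)
Full segments = floor(32768 / 1460)
Full segments = floor(22.4438) = 22

22


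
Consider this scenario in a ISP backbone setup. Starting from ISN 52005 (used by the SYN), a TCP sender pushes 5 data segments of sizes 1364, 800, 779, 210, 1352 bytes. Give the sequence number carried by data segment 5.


The SYN occupies sequence number ISN = 52005, so the first data byte is ISN + 1 = 52006.
SEQ of data segment i = (ISN + 1) + sum of payload sizes of segments 1..i-1.
Segment 1: SEQ = 52006, payload = 1364 bytes
Segment 2: SEQ = 53370, payload = 800 bytes
Segment 3: SEQ = 54170, payload = 779 bytes
Segment 4: SEQ = 54949, payload = 210 bytes
Segment 5: SEQ = 55159, payload = 1352 bytes
SEQ of segment 5 = 52006 + 1364 + 800 + 779 + 210 = 55159

55159


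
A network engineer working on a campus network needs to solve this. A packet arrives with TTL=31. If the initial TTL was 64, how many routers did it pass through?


Given: initial TTL = 64, received TTL = 31
Hops = initial TTL - received TTL
Hops = 64 - 31 = 33

33


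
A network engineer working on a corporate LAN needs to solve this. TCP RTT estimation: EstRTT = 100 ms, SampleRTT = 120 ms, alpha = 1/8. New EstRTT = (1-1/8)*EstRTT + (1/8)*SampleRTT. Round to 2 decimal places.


Given: EstRTT = 100 ms, SampleRTT = 120 ms, alpha = 1/8
New EstRTT = (1 - alpha) * EstRTT + alpha * SampleRTT
(7/8) * 100 = 87.5
(1/8) * 120 = 15
New EstRTT = 87.5 + 15 = 102.5 ms -> 102.50 ms (2 dp)

102.50


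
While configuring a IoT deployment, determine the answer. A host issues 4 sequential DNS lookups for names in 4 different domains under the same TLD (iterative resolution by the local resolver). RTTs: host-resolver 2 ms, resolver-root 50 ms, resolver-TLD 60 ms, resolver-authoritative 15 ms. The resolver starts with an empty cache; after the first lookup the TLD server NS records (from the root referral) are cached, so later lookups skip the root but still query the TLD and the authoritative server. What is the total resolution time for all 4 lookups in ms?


Lookup 1 (cold cache): local + root + TLD + auth = 2 + 50 + 60 + 15 = 127 ms
Lookups 2..4 (TLD NS cached -> skip root; new domain -> still ask TLD and auth): local + TLD + auth = 2 + 60 + 15 = 77 ms each
Remaining 3 lookups: 3 * 77 = 231 ms
Total = 127 + 231 = 358 ms

358


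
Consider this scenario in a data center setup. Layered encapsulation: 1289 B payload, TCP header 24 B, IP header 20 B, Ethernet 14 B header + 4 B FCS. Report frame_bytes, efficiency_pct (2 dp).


TCP segment = 1289 + 24 = 1313 B
IP packet = 1313 + 20 = 1333 B
Ethernet frame = 1333 + 14 + 4 = 1351 B
Efficiency = app / frame = 1289 / 1351 = 0.954108 = 95.4108% -> 95.41% (2 dp)

1351, 95.41


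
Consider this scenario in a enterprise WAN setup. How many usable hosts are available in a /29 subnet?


Given: subnet mask /29
Host bits = 32 - 29 = 3
Total addresses = 2^3 = 8
Usable hosts = 8 - 2 (network + broadcast) = 6

6


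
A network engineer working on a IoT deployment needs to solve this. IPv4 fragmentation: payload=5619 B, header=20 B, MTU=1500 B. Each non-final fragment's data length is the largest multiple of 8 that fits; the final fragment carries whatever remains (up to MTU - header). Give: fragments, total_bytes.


Max data per non-final fragment = floor((MTU - header)/8)*8 = floor((1500 - 20)/8)*8 = floor(1480/8)*8 = 1480 B
Final fragment needs no 8-byte alignment: it can carry up to MTU - header = 1480 B
Non-final fragments needed = ceil((payload - 1480) / 1480) = ceil(4139/1480) = ceil(2.7966) = 3
Number of fragments = 3 + 1 = 4
Fragment sizes (data): 3 * 1480 B + 1179 B (last, 1179 <= 1480 OK)
Total bytes sent = payload + n_frags * header = 5619 + 4*20 = 5619 + 80 = 5699 B

4, 5699


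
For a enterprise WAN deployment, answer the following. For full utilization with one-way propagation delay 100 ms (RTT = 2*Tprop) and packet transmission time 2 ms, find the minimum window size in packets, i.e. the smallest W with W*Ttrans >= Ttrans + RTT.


Given: Ttrans = 2 ms, RTT = 200 ms (= 2 * Tprop, Tprop = 100 ms)
Time until first ACK returns = Ttrans + RTT = 2 + 200 = 202 ms
Need W * Ttrans >= Ttrans + RTT  ->  W >= (Ttrans + RTT) / Ttrans
(Ttrans + RTT) / Ttrans = 202 / 2 = 101
W_min = ceil(101) = 101

101


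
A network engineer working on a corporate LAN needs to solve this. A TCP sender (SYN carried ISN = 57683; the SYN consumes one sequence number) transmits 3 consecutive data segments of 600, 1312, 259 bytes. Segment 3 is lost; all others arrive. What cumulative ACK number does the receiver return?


SYN uses sequence number 57683; first data byte = ISN + 1 = 57684.
Segment 1: SEQ = 57684, len = 600 B, covers [57684, 58283]
Segment 2: SEQ = 58284, len = 1312 B, covers [58284, 59595]
Segment 3: SEQ = 59596, len = 259 B, covers [59596, 59854] [LOST]
In-order data received: bytes [57684, 59595] (segments 1..2).
Segment 3 missing -> gap begins at byte 59596.
Cumulative ACK = next expected in-order byte = 57684 + 600 + 1312 = 59596

59596


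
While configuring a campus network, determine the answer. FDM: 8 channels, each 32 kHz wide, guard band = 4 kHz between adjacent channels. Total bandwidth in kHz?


Given: 8 channels, 32 kHz each, guard = 4 kHz
Channel bandwidth = 8 * 32 = 256 kHz
Guard bands = 7 gaps * 4 kHz = 28 kHz
Total = 256 + 28 = 284 kHz

284


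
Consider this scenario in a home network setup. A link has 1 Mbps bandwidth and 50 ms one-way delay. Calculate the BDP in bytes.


Given: bandwidth = 1 Mbps, delay = 50 ms
BDP in bits = 1 * 10^6 * 50 / 1000
BDP in bits = 50000
BDP in bytes = 50000 / 8 = 6250

6250


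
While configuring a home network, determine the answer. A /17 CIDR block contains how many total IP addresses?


Given: CIDR prefix /17
Host bits = 32 - 17 = 15
Total addresses = 2^15 = 32768

32768


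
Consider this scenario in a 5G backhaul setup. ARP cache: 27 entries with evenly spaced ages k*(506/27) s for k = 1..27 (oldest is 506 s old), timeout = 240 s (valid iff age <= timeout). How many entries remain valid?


Ages are k * 506/27 s for k = 1..27 (spacing = 18.7407 s).
Entry k is valid iff k * 506/27 <= 240 iff k <= 27 * 240 / 506 = 12.8063
n_valid = floor(12.8063) = 12
(n_stale = 27 - 12 = 15)

12


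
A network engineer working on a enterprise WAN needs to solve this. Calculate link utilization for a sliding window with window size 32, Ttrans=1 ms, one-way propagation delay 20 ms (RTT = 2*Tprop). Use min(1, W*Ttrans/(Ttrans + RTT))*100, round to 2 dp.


Given: W = 32, Ttrans = 1 ms, RTT = 40 ms (= 2 * Tprop, Tprop = 20 ms)
Cycle time = Ttrans + RTT = 1 + 40 = 41 ms (first packet sent until its ACK returns)
W * Ttrans = 32 * 1 = 32 ms of sending per cycle
W * Ttrans / (Ttrans + RTT) = 32 / 41 = 0.780488
U = min(1, 0.780488) = 0.780488
U% = 78.05%

78.05


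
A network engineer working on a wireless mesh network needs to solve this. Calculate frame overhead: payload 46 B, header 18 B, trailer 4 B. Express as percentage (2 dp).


Given: payload = 46 B, header = 18 B, trailer = 4 B
Overhead bytes = header + trailer = 18 + 4 = 22
Total frame = payload + overhead = 46 + 22 = 68
Overhead % = 22 / 68 * 100 = 32.3529% -> 32.35% (2 dp)

32.35


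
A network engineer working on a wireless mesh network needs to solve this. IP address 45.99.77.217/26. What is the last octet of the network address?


Given: IP = 45.99.77.217, prefix = /26
Subnet mask = 255.255.255.192
Last octet of IP: 217
Last octet of mask: 192
Network last octet = 217 AND 192 = 192

192


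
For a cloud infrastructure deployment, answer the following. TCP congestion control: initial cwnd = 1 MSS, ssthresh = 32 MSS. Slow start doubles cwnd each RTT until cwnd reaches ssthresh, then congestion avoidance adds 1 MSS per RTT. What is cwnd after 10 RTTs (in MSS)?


RTT 0: cwnd = 1 MSS (initial)
RTT 1: cwnd = 2 MSS (slow start, doubled)
RTT 2: cwnd = 4 MSS (slow start, doubled)
RTT 3: cwnd = 8 MSS (slow start, doubled)
RTT 4: cwnd = 16 MSS (slow start, doubled)
RTT 5: cwnd = 32 MSS (slow start, doubled)
RTT 6: cwnd = 33 MSS (congestion avoidance, +1)
RTT 7: cwnd = 34 MSS (congestion avoidance, +1)
RTT 8: cwnd = 35 MSS (congestion avoidance, +1)
RTT 9: cwnd = 36 MSS (congestion avoidance, +1)
RTT 10: cwnd = 37 MSS (congestion avoidance, +1)

37


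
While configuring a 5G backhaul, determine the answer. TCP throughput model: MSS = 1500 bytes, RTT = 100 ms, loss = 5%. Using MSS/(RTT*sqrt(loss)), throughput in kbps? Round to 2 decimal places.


Given: MSS = 1500 bytes, RTT = 100 ms, loss = 5%
RTT in seconds = 100 / 1000 = 0.1
Loss rate = 5% = 0.05
sqrt(loss) = sqrt(0.05) = 0.223606797750
Throughput (bytes/s) = 1500 / (0.1 * 0.223606797750) = 67082.0393
Throughput (kbps) = 67082.0393 * 8 / 1000 = 536.656315 -> 536.66 kbps (2 dp)

536.66


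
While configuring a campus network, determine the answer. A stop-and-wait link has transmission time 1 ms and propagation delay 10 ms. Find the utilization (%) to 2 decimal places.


Given: Ttrans = 1 ms, Tprop = 10 ms
RTT = 2 * Tprop = 2 * 10 = 20 ms
U = Ttrans / (Ttrans + RTT)
U = 1 / (1 + 20)
U = 1 / 21 = 0.047619
U% = 4.76%

4.76


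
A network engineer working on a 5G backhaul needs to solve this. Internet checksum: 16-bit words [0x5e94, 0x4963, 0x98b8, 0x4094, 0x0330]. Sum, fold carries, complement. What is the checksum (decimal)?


Given words: [0x5e94, 0x4963, 0x98b8, 0x4094, 0x0330]
Step 1: Sum all words
Raw sum = 24212 + 18787 + 39096 + 16532 + 816 = 99443
Step 2: Fold carry: (33907 + 1) = 33908
One's complement = ~33908 & 0xFFFF = 31627

31627


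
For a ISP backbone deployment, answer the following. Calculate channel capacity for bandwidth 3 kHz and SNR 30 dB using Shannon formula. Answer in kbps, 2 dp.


Given: B = 3 kHz, SNR = 30 dB
SNR linear = 10^(30/10) = 1000
1 + SNR = 1001
log2(1001) = 9.9672262588
C = 3 * 1000 * 9.9672262588 = 29901.6788 bps
C = 29.901679 kbps -> 29.90 kbps (2 dp)

29.90


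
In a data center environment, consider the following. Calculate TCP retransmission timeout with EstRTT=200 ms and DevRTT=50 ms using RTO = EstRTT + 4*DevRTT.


Given: EstRTT = 200 ms, DevRTT = 50 ms
Timeout = EstRTT + 4 * DevRTT
4 * DevRTT = 4 * 50 = 200
Timeout = 200 + 200 = 400 ms

400


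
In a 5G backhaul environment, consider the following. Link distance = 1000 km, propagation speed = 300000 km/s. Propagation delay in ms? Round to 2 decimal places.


Given: distance = 1000 km, speed = 300000 km/s
Delay = distance / speed = 1000 / 300000 seconds
Delay in ms = 1000 * 1000 / 300000
Delay = 3.3333 ms
Rounded to 2 dp = 3.33 ms

3.33


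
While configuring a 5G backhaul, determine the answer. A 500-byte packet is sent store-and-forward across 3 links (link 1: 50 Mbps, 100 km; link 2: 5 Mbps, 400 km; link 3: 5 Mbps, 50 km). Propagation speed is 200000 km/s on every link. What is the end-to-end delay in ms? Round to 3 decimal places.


Packet = 500 bytes = 4000 bits. Store-and-forward: sum (t_trans + t_prop) per link.
Link 1: t_trans = 4000/(50*10^6) s = 0.0800 ms; t_prop = 100/200000 s = 0.5000 ms; subtotal = 0.5800 ms
Link 2: t_trans = 4000/(5*10^6) s = 0.8000 ms; t_prop = 400/200000 s = 2.0000 ms; subtotal = 2.8000 ms
Link 3: t_trans = 4000/(5*10^6) s = 0.8000 ms; t_prop = 50/200000 s = 0.2500 ms; subtotal = 1.0500 ms
End-to-end = 0.5800 + 2.8000 + 1.0500 = 4.4300 ms -> 4.430 ms (3 dp)

4.430


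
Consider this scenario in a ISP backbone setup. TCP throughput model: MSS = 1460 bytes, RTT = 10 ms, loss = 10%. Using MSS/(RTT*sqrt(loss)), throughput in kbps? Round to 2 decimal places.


Given: MSS = 1460 bytes, RTT = 10 ms, loss = 10%
RTT in seconds = 10 / 1000 = 0.01
Loss rate = 10% = 0.1
sqrt(loss) = sqrt(0.1) = 0.316227766017
Throughput (bytes/s) = 1460 / (0.01 * 0.316227766017) = 461692.5384
Throughput (kbps) = 461692.5384 * 8 / 1000 = 3693.540307 -> 3693.54 kbps (2 dp)

3693.54


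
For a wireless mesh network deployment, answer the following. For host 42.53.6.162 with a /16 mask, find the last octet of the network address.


Given: IP = 42.53.6.162, prefix = /16
Subnet mask = 255.255.0.0
Last octet of IP: 162
Last octet of mask: 0
Network last octet = 162 AND 0 = 0

0


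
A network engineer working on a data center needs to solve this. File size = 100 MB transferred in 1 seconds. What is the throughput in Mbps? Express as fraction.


Given: file = 100 MB, time = 1 s
File in Mb = 100 * 8 = 800 Mb
Throughput = 800 / 1 Mbps
Throughput = 800 Mbps

800


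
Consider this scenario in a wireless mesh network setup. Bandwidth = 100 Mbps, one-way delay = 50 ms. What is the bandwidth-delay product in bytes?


Given: bandwidth = 100 Mbps, delay = 50 ms
BDP in bits = 100 * 10^6 * 50 / 1000
BDP in bits = 5000000
BDP in bytes = 5000000 / 8 = 625000

625000


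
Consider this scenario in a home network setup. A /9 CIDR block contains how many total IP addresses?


Given: CIDR prefix /9
Host bits = 32 - 9 = 23
Total addresses = 2^23 = 8388608

8388608


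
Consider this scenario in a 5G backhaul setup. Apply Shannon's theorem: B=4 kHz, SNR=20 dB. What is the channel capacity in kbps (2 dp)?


Given: B = 4 kHz, SNR = 20 dB
SNR linear = 10^(20/10) = 100
1 + SNR = 101
log2(101) = 6.6582114828
C = 4 * 1000 * 6.6582114828 = 26632.8459 bps
C = 26.632846 kbps -> 26.63 kbps (2 dp)

26.63


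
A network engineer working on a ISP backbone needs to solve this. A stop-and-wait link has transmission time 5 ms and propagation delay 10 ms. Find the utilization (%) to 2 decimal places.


Given: Ttrans = 5 ms, Tprop = 10 ms
RTT = 2 * Tprop = 2 * 10 = 20 ms
U = Ttrans / (Ttrans + RTT)
U = 5 / (5 + 20)
U = 5 / 25 = 0.2
U% = 20.00%

20.00


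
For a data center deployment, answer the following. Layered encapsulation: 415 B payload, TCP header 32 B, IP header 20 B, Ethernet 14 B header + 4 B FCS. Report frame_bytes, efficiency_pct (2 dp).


TCP segment = 415 + 32 = 447 B
IP packet = 447 + 20 = 467 B
Ethernet frame = 467 + 14 + 4 = 485 B
Efficiency = app / frame = 415 / 485 = 0.855670 = 85.5670% -> 85.57% (2 dp)

485, 85.57


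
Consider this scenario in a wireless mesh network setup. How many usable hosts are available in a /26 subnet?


Given: subnet mask /26
Host bits = 32 - 26 = 6
Total addresses = 2^6 = 64
Usable hosts = 64 - 2 (network + broadcast) = 62

62


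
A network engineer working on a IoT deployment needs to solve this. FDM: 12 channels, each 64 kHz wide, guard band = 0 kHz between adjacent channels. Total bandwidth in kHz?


Given: 12 channels, 64 kHz each, guard = 0 kHz
Channel bandwidth = 12 * 64 = 768 kHz
Guard bands = 11 gaps * 0 kHz = 0 kHz
Total = 768 + 0 = 768 kHz

768


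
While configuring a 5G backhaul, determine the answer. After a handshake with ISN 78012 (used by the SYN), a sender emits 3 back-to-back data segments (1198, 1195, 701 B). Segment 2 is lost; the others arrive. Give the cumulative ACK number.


SYN uses sequence number 78012; first data byte = ISN + 1 = 78013.
Segment 1: SEQ = 78013, len = 1198 B, covers [78013, 79210]
Segment 2: SEQ = 79211, len = 1195 B, covers [79211, 80405] [LOST]
Segment 3: SEQ = 80406, len = 701 B, covers [80406, 81106]
In-order data received: bytes [78013, 79210] (segments 1..1).
Segment 2 missing -> gap begins at byte 79211; later segments buffered out of order.
Cumulative ACK = next expected in-order byte = 78013 + 1198 = 79211

79211


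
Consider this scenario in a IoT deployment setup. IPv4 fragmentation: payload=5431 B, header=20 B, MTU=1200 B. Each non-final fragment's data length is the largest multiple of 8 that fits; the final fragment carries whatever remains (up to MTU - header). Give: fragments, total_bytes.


Max data per non-final fragment = floor((MTU - header)/8)*8 = floor((1200 - 20)/8)*8 = floor(1180/8)*8 = 1176 B
Final fragment needs no 8-byte alignment: it can carry up to MTU - header = 1180 B
Non-final fragments needed = ceil((payload - 1180) / 1176) = ceil(4251/1176) = ceil(3.6148) = 4
Number of fragments = 4 + 1 = 5
Fragment sizes (data): 4 * 1176 B + 727 B (last, 727 <= 1180 OK)
Total bytes sent = payload + n_frags * header = 5431 + 5*20 = 5431 + 100 = 5531 B

5, 5531


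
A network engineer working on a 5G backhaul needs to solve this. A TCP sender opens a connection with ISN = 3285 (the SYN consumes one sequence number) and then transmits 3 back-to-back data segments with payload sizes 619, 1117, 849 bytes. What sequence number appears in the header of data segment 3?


The SYN occupies sequence number ISN = 3285, so the first data byte is ISN + 1 = 3286.
SEQ of data segment i = (ISN + 1) + sum of payload sizes of segments 1..i-1.
Segment 1: SEQ = 3286, payload = 619 bytes
Segment 2: SEQ = 3905, payload = 1117 bytes
Segment 3: SEQ = 5022, payload = 849 bytes
SEQ of segment 3 = 3286 + 619 + 1117 = 5022

5022


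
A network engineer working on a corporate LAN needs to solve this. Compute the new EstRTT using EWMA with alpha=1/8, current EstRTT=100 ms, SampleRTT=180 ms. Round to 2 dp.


Given: EstRTT = 100 ms, SampleRTT = 180 ms, alpha = 1/8
New EstRTT = (1 - alpha) * EstRTT + alpha * SampleRTT
(7/8) * 100 = 87.5
(1/8) * 180 = 22.5
New EstRTT = 87.5 + 22.5 = 110 ms -> 110.00 ms (2 dp)

110.00


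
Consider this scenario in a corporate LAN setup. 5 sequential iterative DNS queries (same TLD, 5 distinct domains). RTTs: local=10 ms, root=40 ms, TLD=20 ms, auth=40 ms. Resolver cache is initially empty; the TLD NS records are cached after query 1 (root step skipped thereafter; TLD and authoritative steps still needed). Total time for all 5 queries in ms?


Lookup 1 (cold cache): local + root + TLD + auth = 10 + 40 + 20 + 40 = 110 ms
Lookups 2..5 (TLD NS cached -> skip root; new domain -> still ask TLD and auth): local + TLD + auth = 10 + 20 + 40 = 70 ms each
Remaining 4 lookups: 4 * 70 = 280 ms
Total = 110 + 280 = 390 ms

390


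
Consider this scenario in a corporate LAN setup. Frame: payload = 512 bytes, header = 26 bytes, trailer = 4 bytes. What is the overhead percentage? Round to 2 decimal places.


Given: payload = 512 B, header = 26 B, trailer = 4 B
Overhead bytes = header + trailer = 26 + 4 = 30
Total frame = payload + overhead = 512 + 30 = 542
Overhead % = 30 / 542 * 100 = 5.5351% -> 5.54% (2 dp)

5.54


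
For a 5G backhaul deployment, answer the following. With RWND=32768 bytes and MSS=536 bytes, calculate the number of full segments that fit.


Given: RWND = 32768 bytes, MSS = 536 bytes
Full segments = floor(RWND / MSS)
Full segments = floor(32768 / 536)
Full segments = floor(61.1343) = 61

61


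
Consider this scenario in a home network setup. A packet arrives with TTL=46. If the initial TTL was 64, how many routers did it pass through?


Given: initial TTL = 64, received TTL = 46
Hops = initial TTL - received TTL
Hops = 64 - 46 = 18

18


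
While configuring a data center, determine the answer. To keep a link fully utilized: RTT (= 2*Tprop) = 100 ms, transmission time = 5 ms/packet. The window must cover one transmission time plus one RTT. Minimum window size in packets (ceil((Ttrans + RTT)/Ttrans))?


Given: Ttrans = 5 ms, RTT = 100 ms (= 2 * Tprop, Tprop = 50 ms)
Time until first ACK returns = Ttrans + RTT = 5 + 100 = 105 ms
Need W * Ttrans >= Ttrans + RTT  ->  W >= (Ttrans + RTT) / Ttrans
(Ttrans + RTT) / Ttrans = 105 / 5 = 21
W_min = ceil(21) = 21

21


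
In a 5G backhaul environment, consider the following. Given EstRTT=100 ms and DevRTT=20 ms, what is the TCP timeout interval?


Given: EstRTT = 100 ms, DevRTT = 20 ms
Timeout = EstRTT + 4 * DevRTT
4 * DevRTT = 4 * 20 = 80
Timeout = 100 + 80 = 180 ms

180


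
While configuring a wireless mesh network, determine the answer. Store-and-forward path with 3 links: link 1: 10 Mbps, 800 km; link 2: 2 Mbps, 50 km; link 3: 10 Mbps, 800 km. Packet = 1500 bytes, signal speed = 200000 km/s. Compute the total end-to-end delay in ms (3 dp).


Packet = 1500 bytes = 12000 bits. Store-and-forward: sum (t_trans + t_prop) per link.
Link 1: t_trans = 12000/(10*10^6) s = 1.2000 ms; t_prop = 800/200000 s = 4.0000 ms; subtotal = 5.2000 ms
Link 2: t_trans = 12000/(2*10^6) s = 6.0000 ms; t_prop = 50/200000 s = 0.2500 ms; subtotal = 6.2500 ms
Link 3: t_trans = 12000/(10*10^6) s = 1.2000 ms; t_prop = 800/200000 s = 4.0000 ms; subtotal = 5.2000 ms
End-to-end = 5.2000 + 6.2500 + 5.2000 = 16.6500 ms -> 16.650 ms (3 dp)

16.650


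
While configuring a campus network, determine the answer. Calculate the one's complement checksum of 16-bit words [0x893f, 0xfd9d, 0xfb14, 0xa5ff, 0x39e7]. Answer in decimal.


Given words: [0x893f, 0xfd9d, 0xfb14, 0xa5ff, 0x39e7]
Step 1: Sum all words
Raw sum = 35135 + 64925 + 64276 + 42495 + 14823 = 221654
Step 2: Fold carry: (25046 + 3) = 25049
One's complement = ~25049 & 0xFFFF = 40486

40486


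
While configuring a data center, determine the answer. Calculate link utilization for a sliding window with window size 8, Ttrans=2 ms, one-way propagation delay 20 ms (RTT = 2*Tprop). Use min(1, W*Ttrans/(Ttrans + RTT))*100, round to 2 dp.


Given: W = 8, Ttrans = 2 ms, RTT = 40 ms (= 2 * Tprop, Tprop = 20 ms)
Cycle time = Ttrans + RTT = 2 + 40 = 42 ms (first packet sent until its ACK returns)
W * Ttrans = 8 * 2 = 16 ms of sending per cycle
W * Ttrans / (Ttrans + RTT) = 16 / 42 = 0.380952
U = min(1, 0.380952) = 0.380952
U% = 38.10%

38.10


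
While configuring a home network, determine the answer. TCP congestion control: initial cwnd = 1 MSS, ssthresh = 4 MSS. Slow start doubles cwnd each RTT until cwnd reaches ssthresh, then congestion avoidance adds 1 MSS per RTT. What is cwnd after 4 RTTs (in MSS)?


RTT 0: cwnd = 1 MSS (initial)
RTT 1: cwnd = 2 MSS (slow start, doubled)
RTT 2: cwnd = 4 MSS (slow start, doubled)
RTT 3: cwnd = 5 MSS (congestion avoidance, +1)
RTT 4: cwnd = 6 MSS (congestion avoidance, +1)

6


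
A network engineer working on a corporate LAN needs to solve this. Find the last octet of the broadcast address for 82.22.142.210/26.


Given: IP = 82.22.142.210, prefix = /26
Host bits = 32 - 26 = 6
Network last octet = 210 AND mask = 192
Host part size = 2^6 - 1 = 63
Broadcast last octet = 192 OR 63 = 255

255


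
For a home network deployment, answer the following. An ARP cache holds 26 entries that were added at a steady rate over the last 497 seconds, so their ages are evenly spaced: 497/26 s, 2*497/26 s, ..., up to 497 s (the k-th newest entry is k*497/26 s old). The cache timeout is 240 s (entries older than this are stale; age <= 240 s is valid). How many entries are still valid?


Ages are k * 497/26 s for k = 1..26 (spacing = 19.1154 s).
Entry k is valid iff k * 497/26 <= 240 iff k <= 26 * 240 / 497 = 12.5553
n_valid = floor(12.5553) = 12
(n_stale = 26 - 12 = 14)

12


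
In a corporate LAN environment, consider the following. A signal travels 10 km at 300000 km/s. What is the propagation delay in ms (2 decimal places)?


Given: distance = 10 km, speed = 300000 km/s
Delay = distance / speed = 10 / 300000 seconds
Delay in ms = 10 * 1000 / 300000
Delay = 0.0333 ms
Rounded to 2 dp = 0.03 ms

0.03


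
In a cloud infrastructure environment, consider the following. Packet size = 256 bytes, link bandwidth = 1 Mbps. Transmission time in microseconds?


Given: packet = 256 bytes, bandwidth = 1 Mbps
Packet in bits = 256 * 8 = 2048 bits
Bandwidth = 1 * 10^6 = 1000000 bps
Time = 2048 / 1000000 seconds
Time in us = 2048 * 10^6 / 1000000 = 2048

2048


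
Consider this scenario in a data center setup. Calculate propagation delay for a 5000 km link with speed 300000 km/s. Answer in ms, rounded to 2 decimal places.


Given: distance = 5000 km, speed = 300000 km/s
Delay = distance / speed = 5000 / 300000 seconds
Delay in ms = 5000 * 1000 / 300000
Delay = 16.6667 ms
Rounded to 2 dp = 16.67 ms

16.67


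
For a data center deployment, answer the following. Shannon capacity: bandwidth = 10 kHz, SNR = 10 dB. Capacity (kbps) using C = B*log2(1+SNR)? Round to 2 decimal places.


Given: B = 10 kHz, SNR = 10 dB
SNR linear = 10^(10/10) = 10
1 + SNR = 11
log2(11) = 3.4594316186
C = 10 * 1000 * 3.4594316186 = 34594.3162 bps
C = 34.594316 kbps -> 34.59 kbps (2 dp)

34.59


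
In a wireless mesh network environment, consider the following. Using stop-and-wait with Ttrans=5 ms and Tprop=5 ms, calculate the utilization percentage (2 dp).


Given: Ttrans = 5 ms, Tprop = 5 ms
RTT = 2 * Tprop = 2 * 5 = 10 ms
U = Ttrans / (Ttrans + RTT)
U = 5 / (5 + 10)
U = 5 / 15 = 0.333333
U% = 33.33%

33.33


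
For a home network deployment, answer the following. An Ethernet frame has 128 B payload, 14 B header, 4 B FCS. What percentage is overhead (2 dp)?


Given: payload = 128 B, header = 14 B, trailer = 4 B
Overhead bytes = header + trailer = 14 + 4 = 18
Total frame = payload + overhead = 128 + 18 = 146
Overhead % = 18 / 146 * 100 = 12.3288% -> 12.33% (2 dp)

12.33


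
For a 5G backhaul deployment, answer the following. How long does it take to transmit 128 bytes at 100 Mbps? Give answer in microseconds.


Given: packet = 128 bytes, bandwidth = 100 Mbps
Packet in bits = 128 * 8 = 1024 bits
Bandwidth = 100 * 10^6 = 100000000 bps
Time = 1024 / 100000000 seconds
Time in us = 1024 * 10^6 / 100000000 = 10.24

10.24


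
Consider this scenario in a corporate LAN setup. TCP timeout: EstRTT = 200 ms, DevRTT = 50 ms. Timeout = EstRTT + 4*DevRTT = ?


Given: EstRTT = 200 ms, DevRTT = 50 ms
Timeout = EstRTT + 4 * DevRTT
4 * DevRTT = 4 * 50 = 200
Timeout = 200 + 200 = 400 ms

400


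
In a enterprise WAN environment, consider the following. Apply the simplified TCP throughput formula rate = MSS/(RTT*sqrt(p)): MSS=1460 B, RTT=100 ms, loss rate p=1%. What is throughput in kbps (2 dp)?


Given: MSS = 1460 bytes, RTT = 100 ms, loss = 1%
RTT in seconds = 100 / 1000 = 0.1
Loss rate = 1% = 0.01
sqrt(loss) = sqrt(0.01) = 0.1
Throughput (bytes/s) = 1460 / (0.1 * 0.1) = 146000.0000
Throughput (kbps) = 146000.0000 * 8 / 1000 = 1168.000000 -> 1168.00 kbps (2 dp)

1168.00


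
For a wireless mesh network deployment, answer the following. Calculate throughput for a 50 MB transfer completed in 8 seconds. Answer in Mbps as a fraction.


Given: file = 50 MB, time = 8 s
File in Mb = 50 * 8 = 400 Mb
Throughput = 400 / 8 Mbps
Throughput = 50 Mbps

50


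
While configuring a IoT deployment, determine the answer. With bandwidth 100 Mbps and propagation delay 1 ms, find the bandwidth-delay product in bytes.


Given: bandwidth = 100 Mbps, delay = 1 ms
BDP in bits = 100 * 10^6 * 1 / 1000
BDP in bits = 100000
BDP in bytes = 100000 / 8 = 12500

12500


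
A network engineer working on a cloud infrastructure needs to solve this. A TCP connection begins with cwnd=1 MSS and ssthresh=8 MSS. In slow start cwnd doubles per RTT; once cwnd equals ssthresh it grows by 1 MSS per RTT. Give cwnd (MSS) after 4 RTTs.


RTT 0: cwnd = 1 MSS (initial)
RTT 1: cwnd = 2 MSS (slow start, doubled)
RTT 2: cwnd = 4 MSS (slow start, doubled)
RTT 3: cwnd = 8 MSS (slow start, doubled)
RTT 4: cwnd = 9 MSS (congestion avoidance, +1)

9


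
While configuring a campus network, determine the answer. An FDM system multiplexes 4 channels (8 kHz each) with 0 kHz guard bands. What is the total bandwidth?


Given: 4 channels, 8 kHz each, guard = 0 kHz
Channel bandwidth = 4 * 8 = 32 kHz
Guard bands = 3 gaps * 0 kHz = 0 kHz
Total = 32 + 0 = 32 kHz

32


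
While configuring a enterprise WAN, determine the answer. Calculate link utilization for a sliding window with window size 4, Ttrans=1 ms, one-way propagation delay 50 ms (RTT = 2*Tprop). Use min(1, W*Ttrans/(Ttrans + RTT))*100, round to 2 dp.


Given: W = 4, Ttrans = 1 ms, RTT = 100 ms (= 2 * Tprop, Tprop = 50 ms)
Cycle time = Ttrans + RTT = 1 + 100 = 101 ms (first packet sent until its ACK returns)
W * Ttrans = 4 * 1 = 4 ms of sending per cycle
W * Ttrans / (Ttrans + RTT) = 4 / 101 = 0.039604
U = min(1, 0.039604) = 0.039604
U% = 3.96%

3.96


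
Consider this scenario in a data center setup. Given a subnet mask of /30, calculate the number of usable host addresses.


Given: subnet mask /30
Host bits = 32 - 30 = 2
Total addresses = 2^2 = 4
Usable hosts = 4 - 2 (network + broadcast) = 2

2


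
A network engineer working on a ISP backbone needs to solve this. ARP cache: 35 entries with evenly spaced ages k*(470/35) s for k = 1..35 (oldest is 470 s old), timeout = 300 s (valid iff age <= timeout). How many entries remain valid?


Ages are k * 470/35 s for k = 1..35 (spacing = 13.4286 s).
Entry k is valid iff k * 470/35 <= 300 iff k <= 35 * 300 / 470 = 22.3404
n_valid = floor(22.3404) = 22
(n_stale = 35 - 22 = 13)

22


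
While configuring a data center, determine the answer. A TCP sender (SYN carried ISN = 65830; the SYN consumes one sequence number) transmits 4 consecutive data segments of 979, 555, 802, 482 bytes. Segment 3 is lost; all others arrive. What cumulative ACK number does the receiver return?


SYN uses sequence number 65830; first data byte = ISN + 1 = 65831.
Segment 1: SEQ = 65831, len = 979 B, covers [65831, 66809]
Segment 2: SEQ = 66810, len = 555 B, covers [66810, 67364]
Segment 3: SEQ = 67365, len = 802 B, covers [67365, 68166] [LOST]
Segment 4: SEQ = 68167, len = 482 B, covers [68167, 68648]
In-order data received: bytes [65831, 67364] (segments 1..2).
Segment 3 missing -> gap begins at byte 67365; later segments buffered out of order.
Cumulative ACK = next expected in-order byte = 65831 + 979 + 555 = 67365

67365


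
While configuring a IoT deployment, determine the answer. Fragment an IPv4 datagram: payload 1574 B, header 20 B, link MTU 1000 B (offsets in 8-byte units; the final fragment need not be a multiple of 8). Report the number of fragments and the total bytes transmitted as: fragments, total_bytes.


Max data per non-final fragment = floor((MTU - header)/8)*8 = floor((1000 - 20)/8)*8 = floor(980/8)*8 = 976 B
Final fragment needs no 8-byte alignment: it can carry up to MTU - header = 980 B
Non-final fragments needed = ceil((payload - 980) / 976) = ceil(594/976) = ceil(0.6086) = 1
Number of fragments = 1 + 1 = 2
Fragment sizes (data): 1 * 976 B + 598 B (last, 598 <= 980 OK)
Total bytes sent = payload + n_frags * header = 1574 + 2*20 = 1574 + 40 = 1614 B

2, 1614


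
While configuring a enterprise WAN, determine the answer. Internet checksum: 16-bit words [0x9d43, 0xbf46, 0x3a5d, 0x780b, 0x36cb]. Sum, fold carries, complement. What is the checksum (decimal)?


Given words: [0x9d43, 0xbf46, 0x3a5d, 0x780b, 0x36cb]
Step 1: Sum all words
Raw sum = 40259 + 48966 + 14941 + 30731 + 14027 = 148924
Step 2: Fold carry: (17852 + 2) = 17854
One's complement = ~17854 & 0xFFFF = 47681

47681


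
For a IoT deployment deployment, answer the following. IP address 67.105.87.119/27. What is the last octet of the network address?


Given: IP = 67.105.87.119, prefix = /27
Subnet mask = 255.255.255.224
Last octet of IP: 119
Last octet of mask: 224
Network last octet = 119 AND 224 = 96

96


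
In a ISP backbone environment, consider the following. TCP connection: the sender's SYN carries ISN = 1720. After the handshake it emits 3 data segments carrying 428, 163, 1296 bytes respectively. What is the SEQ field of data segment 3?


The SYN occupies sequence number ISN = 1720, so the first data byte is ISN + 1 = 1721.
SEQ of data segment i = (ISN + 1) + sum of payload sizes of segments 1..i-1.
Segment 1: SEQ = 1721, payload = 428 bytes
Segment 2: SEQ = 2149, payload = 163 bytes
Segment 3: SEQ = 2312, payload = 1296 bytes
SEQ of segment 3 = 1721 + 428 + 163 = 2312

2312


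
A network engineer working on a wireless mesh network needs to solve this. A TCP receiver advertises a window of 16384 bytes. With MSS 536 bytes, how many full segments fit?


Given: RWND = 16384 bytes, MSS = 536 bytes
Full segments = floor(RWND / MSS)
Full segments = floor(16384 / 536)
Full segments = floor(30.5672) = 30

30


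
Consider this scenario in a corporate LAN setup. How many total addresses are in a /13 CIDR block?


Given: CIDR prefix /13
Host bits = 32 - 13 = 19
Total addresses = 2^19 = 524288

524288


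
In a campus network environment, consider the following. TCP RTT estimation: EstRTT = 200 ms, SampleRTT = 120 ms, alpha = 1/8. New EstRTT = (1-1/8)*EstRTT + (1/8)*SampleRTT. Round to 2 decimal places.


Given: EstRTT = 200 ms, SampleRTT = 120 ms, alpha = 1/8
New EstRTT = (1 - alpha) * EstRTT + alpha * SampleRTT
(7/8) * 200 = 175
(1/8) * 120 = 15
New EstRTT = 175 + 15 = 190 ms -> 190.00 ms (2 dp)

190.00


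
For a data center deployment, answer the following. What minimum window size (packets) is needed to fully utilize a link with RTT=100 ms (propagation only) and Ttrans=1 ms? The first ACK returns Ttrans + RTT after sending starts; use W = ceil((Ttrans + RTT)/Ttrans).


Given: Ttrans = 1 ms, RTT = 100 ms (= 2 * Tprop, Tprop = 50 ms)
Time until first ACK returns = Ttrans + RTT = 1 + 100 = 101 ms
Need W * Ttrans >= Ttrans + RTT  ->  W >= (Ttrans + RTT) / Ttrans
(Ttrans + RTT) / Ttrans = 101 / 1 = 101
W_min = ceil(101) = 101

101


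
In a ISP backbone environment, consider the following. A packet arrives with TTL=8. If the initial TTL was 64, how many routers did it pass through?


Given: initial TTL = 64, received TTL = 8
Hops = initial TTL - received TTL
Hops = 64 - 8 = 56

56


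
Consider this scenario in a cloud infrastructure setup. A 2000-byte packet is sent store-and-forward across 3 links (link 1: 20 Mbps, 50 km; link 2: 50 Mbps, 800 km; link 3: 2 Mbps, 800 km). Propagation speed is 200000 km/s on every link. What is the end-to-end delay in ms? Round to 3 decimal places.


Packet = 2000 bytes = 16000 bits. Store-and-forward: sum (t_trans + t_prop) per link.
Link 1: t_trans = 16000/(20*10^6) s = 0.8000 ms; t_prop = 50/200000 s = 0.2500 ms; subtotal = 1.0500 ms
Link 2: t_trans = 16000/(50*10^6) s = 0.3200 ms; t_prop = 800/200000 s = 4.0000 ms; subtotal = 4.3200 ms
Link 3: t_trans = 16000/(2*10^6) s = 8.0000 ms; t_prop = 800/200000 s = 4.0000 ms; subtotal = 12.0000 ms
End-to-end = 1.0500 + 4.3200 + 12.0000 = 17.3700 ms -> 17.370 ms (3 dp)

17.370


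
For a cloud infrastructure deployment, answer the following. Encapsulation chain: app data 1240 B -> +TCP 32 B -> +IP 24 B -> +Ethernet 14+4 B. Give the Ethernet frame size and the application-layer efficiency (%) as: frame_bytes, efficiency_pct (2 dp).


TCP segment = 1240 + 32 = 1272 B
IP packet = 1272 + 24 = 1296 B
Ethernet frame = 1296 + 14 + 4 = 1314 B
Efficiency = app / frame = 1240 / 1314 = 0.943683 = 94.3683% -> 94.37% (2 dp)

1314, 94.37


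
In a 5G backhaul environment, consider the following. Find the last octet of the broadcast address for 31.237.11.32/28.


Given: IP = 31.237.11.32, prefix = /28
Host bits = 32 - 28 = 4
Network last octet = 32 AND mask = 32
Host part size = 2^4 - 1 = 15
Broadcast last octet = 32 OR 15 = 47

47
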